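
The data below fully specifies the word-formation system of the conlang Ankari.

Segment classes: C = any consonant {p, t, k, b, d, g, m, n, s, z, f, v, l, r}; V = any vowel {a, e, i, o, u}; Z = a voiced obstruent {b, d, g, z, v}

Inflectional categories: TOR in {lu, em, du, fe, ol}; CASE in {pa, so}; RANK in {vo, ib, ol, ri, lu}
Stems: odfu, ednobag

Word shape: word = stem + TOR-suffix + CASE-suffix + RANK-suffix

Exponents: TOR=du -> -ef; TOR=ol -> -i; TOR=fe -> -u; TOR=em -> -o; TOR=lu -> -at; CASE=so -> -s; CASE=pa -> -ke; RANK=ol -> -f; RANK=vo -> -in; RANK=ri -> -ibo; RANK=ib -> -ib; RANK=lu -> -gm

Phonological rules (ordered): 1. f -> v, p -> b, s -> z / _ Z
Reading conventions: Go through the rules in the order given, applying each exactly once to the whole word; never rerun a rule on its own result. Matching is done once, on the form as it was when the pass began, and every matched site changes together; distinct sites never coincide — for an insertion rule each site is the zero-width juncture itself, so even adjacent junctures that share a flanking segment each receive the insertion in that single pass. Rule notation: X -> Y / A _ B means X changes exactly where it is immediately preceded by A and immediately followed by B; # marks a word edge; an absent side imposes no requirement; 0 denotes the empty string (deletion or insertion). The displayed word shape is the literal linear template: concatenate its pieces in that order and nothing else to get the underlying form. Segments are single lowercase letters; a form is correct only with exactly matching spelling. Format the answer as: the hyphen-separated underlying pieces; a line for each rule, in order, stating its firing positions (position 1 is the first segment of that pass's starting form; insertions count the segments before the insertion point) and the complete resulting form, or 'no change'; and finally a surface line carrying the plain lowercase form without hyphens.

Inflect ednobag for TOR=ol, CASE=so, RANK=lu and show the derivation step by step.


underlying: ednobag-i-s-gm
1. f -> v, p -> b, s -> z / _ Z: fires at position(s) 9: ednobagizgm
surface: ednobagizgm


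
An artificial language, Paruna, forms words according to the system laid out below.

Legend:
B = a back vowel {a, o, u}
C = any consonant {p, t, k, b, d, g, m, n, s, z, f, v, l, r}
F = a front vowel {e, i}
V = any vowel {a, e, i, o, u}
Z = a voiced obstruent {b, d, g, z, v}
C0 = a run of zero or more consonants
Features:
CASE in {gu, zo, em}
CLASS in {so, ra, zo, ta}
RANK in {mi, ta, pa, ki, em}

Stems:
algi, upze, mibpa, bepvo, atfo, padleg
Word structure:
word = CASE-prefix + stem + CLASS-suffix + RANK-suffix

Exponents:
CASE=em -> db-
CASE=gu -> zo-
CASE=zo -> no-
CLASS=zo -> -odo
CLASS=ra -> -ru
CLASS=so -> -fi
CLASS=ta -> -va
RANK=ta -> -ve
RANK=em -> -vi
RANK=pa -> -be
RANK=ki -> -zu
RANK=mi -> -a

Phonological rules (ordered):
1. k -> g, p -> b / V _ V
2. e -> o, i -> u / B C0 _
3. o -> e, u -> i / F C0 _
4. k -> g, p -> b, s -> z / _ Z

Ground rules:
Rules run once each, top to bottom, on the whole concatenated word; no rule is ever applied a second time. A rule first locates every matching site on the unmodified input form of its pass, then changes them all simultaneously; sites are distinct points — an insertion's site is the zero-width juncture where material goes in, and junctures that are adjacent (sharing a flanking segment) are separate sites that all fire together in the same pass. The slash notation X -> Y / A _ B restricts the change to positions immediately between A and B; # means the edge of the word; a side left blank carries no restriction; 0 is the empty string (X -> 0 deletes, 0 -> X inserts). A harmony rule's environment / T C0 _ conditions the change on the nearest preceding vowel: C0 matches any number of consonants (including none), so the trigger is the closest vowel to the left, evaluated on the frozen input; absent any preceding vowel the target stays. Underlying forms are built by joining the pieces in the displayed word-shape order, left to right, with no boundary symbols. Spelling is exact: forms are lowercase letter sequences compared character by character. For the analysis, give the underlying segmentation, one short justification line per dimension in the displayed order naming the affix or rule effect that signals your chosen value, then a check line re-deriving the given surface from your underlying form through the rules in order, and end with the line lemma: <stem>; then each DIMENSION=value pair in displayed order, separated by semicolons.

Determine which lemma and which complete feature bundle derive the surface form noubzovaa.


underlying: no-upze-va-a
CASE=zo - signalled by the affix no-
CLASS=ta - signalled by the affix -va
RANK=mi - signalled by the affix -a
check: noupzevaa -> noupzevaa -> noupzovaa -> noupzovaa -> noubzovaa
lemma: upze; CASE=zo; CLASS=ta; RANK=mi


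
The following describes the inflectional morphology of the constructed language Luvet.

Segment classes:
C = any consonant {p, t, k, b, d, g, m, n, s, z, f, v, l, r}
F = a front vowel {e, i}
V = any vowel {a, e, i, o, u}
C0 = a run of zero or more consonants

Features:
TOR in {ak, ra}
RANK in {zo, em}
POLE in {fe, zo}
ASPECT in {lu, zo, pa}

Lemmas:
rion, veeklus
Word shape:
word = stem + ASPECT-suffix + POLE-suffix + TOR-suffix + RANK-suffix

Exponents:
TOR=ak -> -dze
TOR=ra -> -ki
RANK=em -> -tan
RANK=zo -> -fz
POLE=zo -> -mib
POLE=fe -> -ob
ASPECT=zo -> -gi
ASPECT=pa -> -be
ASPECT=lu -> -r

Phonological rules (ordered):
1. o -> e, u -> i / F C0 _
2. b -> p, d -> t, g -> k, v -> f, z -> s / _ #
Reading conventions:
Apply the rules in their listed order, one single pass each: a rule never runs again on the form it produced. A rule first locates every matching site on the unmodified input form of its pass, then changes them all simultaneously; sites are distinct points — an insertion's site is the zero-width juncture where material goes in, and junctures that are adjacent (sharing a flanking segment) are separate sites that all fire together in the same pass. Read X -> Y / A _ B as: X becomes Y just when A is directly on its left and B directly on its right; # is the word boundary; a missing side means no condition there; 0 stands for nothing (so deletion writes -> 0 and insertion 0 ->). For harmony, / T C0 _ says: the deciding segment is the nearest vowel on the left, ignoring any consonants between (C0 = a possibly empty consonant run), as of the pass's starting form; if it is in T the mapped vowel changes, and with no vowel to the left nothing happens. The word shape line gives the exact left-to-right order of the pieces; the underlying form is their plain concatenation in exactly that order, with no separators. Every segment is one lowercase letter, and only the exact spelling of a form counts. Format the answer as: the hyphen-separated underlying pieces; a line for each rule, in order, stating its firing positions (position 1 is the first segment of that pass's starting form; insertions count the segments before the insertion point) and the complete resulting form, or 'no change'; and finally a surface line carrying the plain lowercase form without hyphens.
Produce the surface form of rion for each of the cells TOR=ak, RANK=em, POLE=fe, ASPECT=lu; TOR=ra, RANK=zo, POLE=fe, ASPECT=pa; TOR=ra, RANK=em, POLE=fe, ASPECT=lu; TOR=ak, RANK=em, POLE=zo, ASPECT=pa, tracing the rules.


cell TOR=ak, RANK=em, POLE=fe, ASPECT=lu:
underlying: rion-r-ob-dze-tan
1. o -> e, u -> i / F C0 _: fires at position(s) 3: rienrobdzetan
2. b -> p, d -> t, g -> k, v -> f, z -> s / _ #: no change
surface: rienrobdzetan

cell TOR=ra, RANK=zo, POLE=fe, ASPECT=pa:
underlying: rion-be-ob-ki-fz
1. o -> e, u -> i / F C0 _: fires at position(s) 3, 7: rienbeebkifz
2. b -> p, d -> t, g -> k, v -> f, z -> s / _ #: fires at position(s) 12: rienbeebkifs
surface: rienbeebkifs

cell TOR=ra, RANK=em, POLE=fe, ASPECT=lu:
underlying: rion-r-ob-ki-tan
1. o -> e, u -> i / F C0 _: fires at position(s) 3: rienrobkitan
2. b -> p, d -> t, g -> k, v -> f, z -> s / _ #: no change
surface: rienrobkitan

cell TOR=ak, RANK=em, POLE=zo, ASPECT=pa:
underlying: rion-be-mib-dze-tan
1. o -> e, u -> i / F C0 _: fires at position(s) 3: rienbemibdzetan
2. b -> p, d -> t, g -> k, v -> f, z -> s / _ #: no change
surface: rienbemibdzetan


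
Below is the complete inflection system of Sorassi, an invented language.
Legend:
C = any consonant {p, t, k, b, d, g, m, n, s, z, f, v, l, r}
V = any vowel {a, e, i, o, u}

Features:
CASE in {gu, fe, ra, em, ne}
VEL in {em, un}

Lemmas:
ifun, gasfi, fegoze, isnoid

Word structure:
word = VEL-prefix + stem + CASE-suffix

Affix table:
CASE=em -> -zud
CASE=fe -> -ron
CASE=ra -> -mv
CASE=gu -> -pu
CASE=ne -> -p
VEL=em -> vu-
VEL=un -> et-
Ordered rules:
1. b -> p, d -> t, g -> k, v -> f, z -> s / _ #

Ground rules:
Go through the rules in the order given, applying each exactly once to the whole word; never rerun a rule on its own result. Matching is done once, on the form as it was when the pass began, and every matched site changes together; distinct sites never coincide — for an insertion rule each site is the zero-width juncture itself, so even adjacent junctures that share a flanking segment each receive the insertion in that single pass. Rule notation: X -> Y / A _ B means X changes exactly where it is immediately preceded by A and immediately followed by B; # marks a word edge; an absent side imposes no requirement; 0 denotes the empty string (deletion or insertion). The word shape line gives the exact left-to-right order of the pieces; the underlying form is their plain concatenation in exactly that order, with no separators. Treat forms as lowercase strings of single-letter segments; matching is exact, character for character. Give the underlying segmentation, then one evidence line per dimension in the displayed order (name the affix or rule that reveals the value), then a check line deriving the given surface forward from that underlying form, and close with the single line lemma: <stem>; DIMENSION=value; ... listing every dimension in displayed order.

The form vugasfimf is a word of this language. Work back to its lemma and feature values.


underlying: vu-gasfi-mv
CASE=ra - signalled by the affix -mv
VEL=em - signalled by the affix vu-
check: vugasfimv -> vugasfimf
lemma: gasfi; CASE=ra; VEL=em


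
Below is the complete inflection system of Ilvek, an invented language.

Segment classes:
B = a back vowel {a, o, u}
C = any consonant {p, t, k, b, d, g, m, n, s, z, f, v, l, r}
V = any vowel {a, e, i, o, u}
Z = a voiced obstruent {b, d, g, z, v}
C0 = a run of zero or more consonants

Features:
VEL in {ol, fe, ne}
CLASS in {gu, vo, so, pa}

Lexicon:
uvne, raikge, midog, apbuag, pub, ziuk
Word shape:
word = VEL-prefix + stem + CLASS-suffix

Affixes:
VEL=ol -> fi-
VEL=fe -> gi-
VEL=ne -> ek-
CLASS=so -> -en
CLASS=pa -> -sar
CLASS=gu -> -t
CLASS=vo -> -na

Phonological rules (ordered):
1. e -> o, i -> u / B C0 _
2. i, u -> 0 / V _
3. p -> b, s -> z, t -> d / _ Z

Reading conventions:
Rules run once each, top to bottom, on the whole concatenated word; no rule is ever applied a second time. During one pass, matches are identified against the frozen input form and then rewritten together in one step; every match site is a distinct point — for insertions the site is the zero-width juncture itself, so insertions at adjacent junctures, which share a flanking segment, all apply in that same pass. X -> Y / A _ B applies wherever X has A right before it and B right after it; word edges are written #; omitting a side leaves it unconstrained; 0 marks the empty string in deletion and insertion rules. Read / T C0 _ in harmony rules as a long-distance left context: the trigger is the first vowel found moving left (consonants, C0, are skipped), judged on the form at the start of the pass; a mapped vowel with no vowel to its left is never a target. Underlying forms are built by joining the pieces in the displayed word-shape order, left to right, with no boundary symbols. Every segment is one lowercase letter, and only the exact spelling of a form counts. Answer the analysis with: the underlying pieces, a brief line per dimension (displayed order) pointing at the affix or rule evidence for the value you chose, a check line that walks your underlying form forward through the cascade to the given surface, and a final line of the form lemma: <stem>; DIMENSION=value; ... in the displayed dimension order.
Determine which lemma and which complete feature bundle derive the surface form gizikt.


underlying: gi-ziuk-t
VEL=fe - signalled by the affix gi-
CLASS=gu - signalled by the affix -t
check: giziukt -> giziukt -> gizikt -> gizikt
lemma: ziuk; VEL=fe; CLASS=gu


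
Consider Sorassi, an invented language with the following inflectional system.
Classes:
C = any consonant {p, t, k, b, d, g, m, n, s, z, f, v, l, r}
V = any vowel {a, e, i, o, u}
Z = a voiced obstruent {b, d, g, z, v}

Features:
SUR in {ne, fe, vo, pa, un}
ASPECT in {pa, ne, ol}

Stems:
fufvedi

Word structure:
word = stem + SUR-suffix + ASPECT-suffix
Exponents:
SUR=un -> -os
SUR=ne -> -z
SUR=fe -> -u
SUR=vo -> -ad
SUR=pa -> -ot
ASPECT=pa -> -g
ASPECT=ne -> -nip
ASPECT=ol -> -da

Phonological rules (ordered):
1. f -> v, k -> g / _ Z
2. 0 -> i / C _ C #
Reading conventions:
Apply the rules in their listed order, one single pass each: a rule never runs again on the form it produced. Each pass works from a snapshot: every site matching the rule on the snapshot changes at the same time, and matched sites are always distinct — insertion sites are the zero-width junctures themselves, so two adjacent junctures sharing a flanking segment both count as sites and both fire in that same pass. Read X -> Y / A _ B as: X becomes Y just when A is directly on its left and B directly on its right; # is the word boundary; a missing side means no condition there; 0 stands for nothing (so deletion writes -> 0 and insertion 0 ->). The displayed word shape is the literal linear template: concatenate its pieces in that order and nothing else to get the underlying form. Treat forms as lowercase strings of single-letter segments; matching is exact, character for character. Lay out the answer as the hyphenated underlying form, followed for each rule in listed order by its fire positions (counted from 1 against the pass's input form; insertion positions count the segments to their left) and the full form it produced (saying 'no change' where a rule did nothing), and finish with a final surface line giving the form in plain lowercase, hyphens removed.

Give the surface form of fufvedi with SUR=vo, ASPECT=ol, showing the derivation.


underlying: fufvedi-ad-da
1. f -> v, k -> g / _ Z: fires at position(s) 3: fuvvediadda
2. 0 -> i / C _ C #: no change
surface: fuvvediadda


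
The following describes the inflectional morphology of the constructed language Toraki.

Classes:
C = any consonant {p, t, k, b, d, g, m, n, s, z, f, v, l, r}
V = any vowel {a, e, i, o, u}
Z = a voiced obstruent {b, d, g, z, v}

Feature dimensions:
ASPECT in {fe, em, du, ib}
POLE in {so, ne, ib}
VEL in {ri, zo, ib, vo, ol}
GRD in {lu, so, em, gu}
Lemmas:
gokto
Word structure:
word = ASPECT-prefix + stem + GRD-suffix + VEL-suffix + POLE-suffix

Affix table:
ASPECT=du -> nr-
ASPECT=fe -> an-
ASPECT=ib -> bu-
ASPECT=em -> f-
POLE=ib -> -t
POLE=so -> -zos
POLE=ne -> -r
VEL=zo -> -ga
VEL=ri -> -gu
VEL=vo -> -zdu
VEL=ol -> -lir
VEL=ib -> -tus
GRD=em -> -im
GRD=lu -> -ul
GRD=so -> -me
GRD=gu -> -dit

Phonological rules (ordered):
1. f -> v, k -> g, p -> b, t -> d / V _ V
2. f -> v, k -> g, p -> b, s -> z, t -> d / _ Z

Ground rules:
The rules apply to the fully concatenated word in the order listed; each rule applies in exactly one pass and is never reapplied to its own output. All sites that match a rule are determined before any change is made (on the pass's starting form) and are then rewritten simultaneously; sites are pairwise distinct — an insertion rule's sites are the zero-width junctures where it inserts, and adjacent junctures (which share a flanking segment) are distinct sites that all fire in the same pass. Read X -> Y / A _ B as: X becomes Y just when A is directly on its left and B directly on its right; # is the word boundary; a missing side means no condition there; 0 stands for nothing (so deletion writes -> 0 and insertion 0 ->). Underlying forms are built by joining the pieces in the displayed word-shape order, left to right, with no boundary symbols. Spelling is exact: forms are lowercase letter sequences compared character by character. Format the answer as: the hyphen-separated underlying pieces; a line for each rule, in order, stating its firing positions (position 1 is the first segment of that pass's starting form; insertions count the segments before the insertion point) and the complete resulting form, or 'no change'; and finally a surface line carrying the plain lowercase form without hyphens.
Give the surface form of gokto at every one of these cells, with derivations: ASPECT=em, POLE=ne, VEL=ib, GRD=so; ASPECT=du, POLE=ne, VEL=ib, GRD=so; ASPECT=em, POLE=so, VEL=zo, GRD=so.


cell ASPECT=em, POLE=ne, VEL=ib, GRD=so:
underlying: f-gokto-me-tus-r
1. f -> v, k -> g, p -> b, t -> d / V _ V: fires at position(s) 9: fgoktomedusr
2. f -> v, k -> g, p -> b, s -> z, t -> d / _ Z: fires at position(s) 1: vgoktomedusr
surface: vgoktomedusr

cell ASPECT=du, POLE=ne, VEL=ib, GRD=so:
underlying: nr-gokto-me-tus-r
1. f -> v, k -> g, p -> b, t -> d / V _ V: fires at position(s) 10: nrgoktomedusr
2. f -> v, k -> g, p -> b, s -> z, t -> d / _ Z: no change
surface: nrgoktomedusr

cell ASPECT=em, POLE=so, VEL=zo, GRD=so:
underlying: f-gokto-me-ga-zos
1. f -> v, k -> g, p -> b, t -> d / V _ V: no change
2. f -> v, k -> g, p -> b, s -> z, t -> d / _ Z: fires at position(s) 1: vgoktomegazos
surface: vgoktomegazos


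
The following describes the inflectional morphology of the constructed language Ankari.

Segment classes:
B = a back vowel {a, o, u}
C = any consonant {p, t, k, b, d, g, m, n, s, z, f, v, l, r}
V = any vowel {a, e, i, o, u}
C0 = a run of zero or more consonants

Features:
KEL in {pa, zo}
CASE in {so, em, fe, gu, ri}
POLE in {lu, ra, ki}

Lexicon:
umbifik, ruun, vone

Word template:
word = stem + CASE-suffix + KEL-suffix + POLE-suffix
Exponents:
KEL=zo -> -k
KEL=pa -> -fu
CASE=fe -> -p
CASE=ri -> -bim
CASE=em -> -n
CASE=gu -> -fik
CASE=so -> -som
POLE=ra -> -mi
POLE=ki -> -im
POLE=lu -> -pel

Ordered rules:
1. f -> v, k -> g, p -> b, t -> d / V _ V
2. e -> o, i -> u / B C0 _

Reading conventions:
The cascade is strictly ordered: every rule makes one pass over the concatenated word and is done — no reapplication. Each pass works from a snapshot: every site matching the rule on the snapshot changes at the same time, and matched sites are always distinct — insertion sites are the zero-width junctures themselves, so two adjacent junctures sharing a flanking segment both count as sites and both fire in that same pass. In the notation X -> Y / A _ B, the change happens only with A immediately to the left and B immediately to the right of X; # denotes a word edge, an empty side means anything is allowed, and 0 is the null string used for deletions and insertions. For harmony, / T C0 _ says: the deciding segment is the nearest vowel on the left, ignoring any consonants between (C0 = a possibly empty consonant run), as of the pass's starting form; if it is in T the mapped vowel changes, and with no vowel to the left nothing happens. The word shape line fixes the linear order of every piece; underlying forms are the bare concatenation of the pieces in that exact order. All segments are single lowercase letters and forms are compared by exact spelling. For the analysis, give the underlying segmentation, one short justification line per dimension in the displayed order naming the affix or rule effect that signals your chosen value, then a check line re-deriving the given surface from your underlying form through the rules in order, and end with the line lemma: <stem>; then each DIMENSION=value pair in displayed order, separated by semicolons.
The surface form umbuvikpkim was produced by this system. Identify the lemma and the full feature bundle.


underlying: umbifik-p-k-im
KEL=zo - signalled by the affix -k
CASE=fe - signalled by the affix -p
POLE=ki - signalled by the affix -im
check: umbifikpkim -> umbivikpkim -> umbuvikpkim
lemma: umbifik; KEL=zo; CASE=fe; POLE=ki


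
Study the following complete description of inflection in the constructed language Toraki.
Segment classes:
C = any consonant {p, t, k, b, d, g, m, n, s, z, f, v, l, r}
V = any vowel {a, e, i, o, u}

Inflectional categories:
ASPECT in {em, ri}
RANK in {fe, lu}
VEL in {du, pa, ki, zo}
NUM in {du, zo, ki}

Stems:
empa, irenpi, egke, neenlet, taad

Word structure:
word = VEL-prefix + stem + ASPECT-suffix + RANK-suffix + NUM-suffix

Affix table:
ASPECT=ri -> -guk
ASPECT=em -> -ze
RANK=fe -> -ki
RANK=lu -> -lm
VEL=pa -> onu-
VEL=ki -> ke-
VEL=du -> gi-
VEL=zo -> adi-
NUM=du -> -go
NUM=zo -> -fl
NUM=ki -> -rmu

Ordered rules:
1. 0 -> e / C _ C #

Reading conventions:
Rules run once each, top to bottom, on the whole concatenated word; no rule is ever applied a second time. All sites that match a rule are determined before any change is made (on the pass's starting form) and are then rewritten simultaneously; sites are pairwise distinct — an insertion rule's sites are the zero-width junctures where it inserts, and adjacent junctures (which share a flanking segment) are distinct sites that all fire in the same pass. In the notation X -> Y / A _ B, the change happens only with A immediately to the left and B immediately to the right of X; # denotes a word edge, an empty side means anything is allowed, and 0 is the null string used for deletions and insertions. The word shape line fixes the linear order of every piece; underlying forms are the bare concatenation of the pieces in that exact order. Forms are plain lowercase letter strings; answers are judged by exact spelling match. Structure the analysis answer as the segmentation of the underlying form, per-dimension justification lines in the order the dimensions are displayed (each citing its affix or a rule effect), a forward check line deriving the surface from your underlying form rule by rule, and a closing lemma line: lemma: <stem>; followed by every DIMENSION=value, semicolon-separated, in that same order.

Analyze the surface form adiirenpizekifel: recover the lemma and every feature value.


underlying: adi-irenpi-ze-ki-fl
ASPECT=em - signalled by the affix -ze
RANK=fe - signalled by the affix -ki
VEL=zo - signalled by the affix adi-
NUM=zo - signalled by the affix -fl
check: adiirenpizekifl -> adiirenpizekifel
lemma: irenpi; ASPECT=em; RANK=fe; VEL=zo; NUM=zo


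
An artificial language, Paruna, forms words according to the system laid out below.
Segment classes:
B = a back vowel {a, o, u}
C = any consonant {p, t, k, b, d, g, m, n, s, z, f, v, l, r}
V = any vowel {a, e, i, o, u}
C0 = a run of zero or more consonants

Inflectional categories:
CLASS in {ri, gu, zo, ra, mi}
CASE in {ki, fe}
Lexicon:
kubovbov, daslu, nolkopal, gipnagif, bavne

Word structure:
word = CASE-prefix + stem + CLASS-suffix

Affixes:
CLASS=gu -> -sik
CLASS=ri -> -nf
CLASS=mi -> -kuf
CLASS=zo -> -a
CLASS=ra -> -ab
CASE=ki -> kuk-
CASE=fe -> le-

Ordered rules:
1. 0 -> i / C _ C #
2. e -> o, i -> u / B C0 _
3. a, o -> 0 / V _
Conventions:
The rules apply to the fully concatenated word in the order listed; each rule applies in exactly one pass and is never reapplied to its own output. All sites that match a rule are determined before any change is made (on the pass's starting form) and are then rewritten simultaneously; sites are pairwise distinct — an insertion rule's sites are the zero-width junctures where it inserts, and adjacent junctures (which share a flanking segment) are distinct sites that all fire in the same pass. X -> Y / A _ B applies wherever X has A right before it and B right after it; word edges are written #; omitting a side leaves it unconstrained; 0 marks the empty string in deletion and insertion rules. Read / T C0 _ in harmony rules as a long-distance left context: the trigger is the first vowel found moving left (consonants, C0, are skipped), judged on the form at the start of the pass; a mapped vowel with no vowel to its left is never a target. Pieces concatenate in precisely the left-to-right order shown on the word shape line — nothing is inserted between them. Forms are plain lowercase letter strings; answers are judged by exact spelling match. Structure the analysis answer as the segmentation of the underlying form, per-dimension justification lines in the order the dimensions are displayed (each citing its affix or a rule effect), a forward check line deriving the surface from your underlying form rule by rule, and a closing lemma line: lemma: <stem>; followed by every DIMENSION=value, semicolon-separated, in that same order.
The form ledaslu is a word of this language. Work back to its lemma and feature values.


underlying: le-daslu-a
CLASS=zo - signalled by the affix -a
CASE=fe - signalled by the affix le-
check: ledaslua -> ledaslua -> ledaslua -> ledaslu
lemma: daslu; CLASS=zo; CASE=fe


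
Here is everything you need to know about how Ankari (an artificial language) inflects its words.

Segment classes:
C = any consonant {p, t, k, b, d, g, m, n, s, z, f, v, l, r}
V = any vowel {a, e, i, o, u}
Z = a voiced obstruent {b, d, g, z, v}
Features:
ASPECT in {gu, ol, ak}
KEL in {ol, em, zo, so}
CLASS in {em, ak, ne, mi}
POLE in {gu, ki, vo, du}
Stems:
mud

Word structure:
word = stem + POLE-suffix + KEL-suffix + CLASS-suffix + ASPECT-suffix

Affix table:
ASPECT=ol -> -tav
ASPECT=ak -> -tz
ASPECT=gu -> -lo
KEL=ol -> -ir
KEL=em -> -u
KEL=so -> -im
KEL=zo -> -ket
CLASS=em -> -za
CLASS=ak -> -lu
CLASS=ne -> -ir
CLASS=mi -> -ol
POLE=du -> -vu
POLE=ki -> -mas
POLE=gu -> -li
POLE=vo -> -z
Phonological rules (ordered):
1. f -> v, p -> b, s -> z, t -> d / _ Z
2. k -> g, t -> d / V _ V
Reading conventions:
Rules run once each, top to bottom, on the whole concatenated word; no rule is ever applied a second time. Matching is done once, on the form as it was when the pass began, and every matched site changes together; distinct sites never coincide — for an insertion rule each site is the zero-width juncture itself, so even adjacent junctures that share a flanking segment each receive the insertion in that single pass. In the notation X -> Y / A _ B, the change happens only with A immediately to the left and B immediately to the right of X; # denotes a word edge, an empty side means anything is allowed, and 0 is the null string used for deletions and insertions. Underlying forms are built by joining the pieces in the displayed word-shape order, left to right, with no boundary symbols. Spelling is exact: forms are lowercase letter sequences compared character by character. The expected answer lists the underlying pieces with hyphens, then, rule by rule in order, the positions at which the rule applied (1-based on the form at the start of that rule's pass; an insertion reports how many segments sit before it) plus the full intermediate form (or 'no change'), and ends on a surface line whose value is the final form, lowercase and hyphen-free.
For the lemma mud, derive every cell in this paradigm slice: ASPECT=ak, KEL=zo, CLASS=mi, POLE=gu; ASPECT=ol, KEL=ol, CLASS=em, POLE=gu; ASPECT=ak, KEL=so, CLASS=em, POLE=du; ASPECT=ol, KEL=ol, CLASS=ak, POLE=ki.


cell ASPECT=ak, KEL=zo, CLASS=mi, POLE=gu:
underlying: mud-li-ket-ol-tz
1. f -> v, p -> b, s -> z, t -> d / _ Z: fires at position(s) 11: mudliketoldz
2. k -> g, t -> d / V _ V: fires at position(s) 6, 8: mudligedoldz
surface: mudligedoldz

cell ASPECT=ol, KEL=ol, CLASS=em, POLE=gu:
underlying: mud-li-ir-za-tav
1. f -> v, p -> b, s -> z, t -> d / _ Z: no change
2. k -> g, t -> d / V _ V: fires at position(s) 10: mudliirzadav
surface: mudliirzadav

cell ASPECT=ak, KEL=so, CLASS=em, POLE=du:
underlying: mud-vu-im-za-tz
1. f -> v, p -> b, s -> z, t -> d / _ Z: fires at position(s) 10: mudvuimzadz
2. k -> g, t -> d / V _ V: no change
surface: mudvuimzadz

cell ASPECT=ol, KEL=ol, CLASS=ak, POLE=ki:
underlying: mud-mas-ir-lu-tav
1. f -> v, p -> b, s -> z, t -> d / _ Z: no change
2. k -> g, t -> d / V _ V: fires at position(s) 11: mudmasirludav
surface: mudmasirludav


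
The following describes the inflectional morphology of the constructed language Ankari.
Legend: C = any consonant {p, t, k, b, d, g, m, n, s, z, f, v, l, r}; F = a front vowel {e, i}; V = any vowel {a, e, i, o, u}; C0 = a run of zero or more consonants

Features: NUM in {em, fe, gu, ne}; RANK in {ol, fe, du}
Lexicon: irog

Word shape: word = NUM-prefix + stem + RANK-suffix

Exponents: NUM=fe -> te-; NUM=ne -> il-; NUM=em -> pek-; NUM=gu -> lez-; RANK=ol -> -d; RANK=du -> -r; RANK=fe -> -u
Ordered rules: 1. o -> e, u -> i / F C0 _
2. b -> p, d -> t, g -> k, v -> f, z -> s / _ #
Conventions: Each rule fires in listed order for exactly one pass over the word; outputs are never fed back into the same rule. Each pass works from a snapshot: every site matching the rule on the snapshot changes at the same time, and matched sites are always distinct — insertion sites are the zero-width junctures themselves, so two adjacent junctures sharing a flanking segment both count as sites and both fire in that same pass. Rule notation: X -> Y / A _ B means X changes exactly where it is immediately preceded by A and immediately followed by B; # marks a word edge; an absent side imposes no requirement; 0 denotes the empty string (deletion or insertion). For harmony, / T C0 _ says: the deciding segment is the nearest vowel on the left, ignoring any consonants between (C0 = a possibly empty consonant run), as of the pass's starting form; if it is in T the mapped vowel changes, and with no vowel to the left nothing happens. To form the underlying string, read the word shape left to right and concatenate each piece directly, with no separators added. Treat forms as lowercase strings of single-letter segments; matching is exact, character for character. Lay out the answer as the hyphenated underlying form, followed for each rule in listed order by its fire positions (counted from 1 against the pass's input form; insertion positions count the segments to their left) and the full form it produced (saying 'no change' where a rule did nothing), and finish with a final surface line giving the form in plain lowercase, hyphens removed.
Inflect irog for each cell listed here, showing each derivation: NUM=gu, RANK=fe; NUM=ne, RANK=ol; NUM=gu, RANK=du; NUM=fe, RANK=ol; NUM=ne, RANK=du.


cell NUM=gu, RANK=fe:
underlying: lez-irog-u
1. o -> e, u -> i / F C0 _: fires at position(s) 6: leziregu
2. b -> p, d -> t, g -> k, v -> f, z -> s / _ #: no change
surface: leziregu

cell NUM=ne, RANK=ol:
underlying: il-irog-d
1. o -> e, u -> i / F C0 _: fires at position(s) 5: iliregd
2. b -> p, d -> t, g -> k, v -> f, z -> s / _ #: fires at position(s) 7: iliregt
surface: iliregt

cell NUM=gu, RANK=du:
underlying: lez-irog-r
1. o -> e, u -> i / F C0 _: fires at position(s) 6: leziregr
2. b -> p, d -> t, g -> k, v -> f, z -> s / _ #: no change
surface: leziregr

cell NUM=fe, RANK=ol:
underlying: te-irog-d
1. o -> e, u -> i / F C0 _: fires at position(s) 5: teiregd
2. b -> p, d -> t, g -> k, v -> f, z -> s / _ #: fires at position(s) 7: teiregt
surface: teiregt

cell NUM=ne, RANK=du:
underlying: il-irog-r
1. o -> e, u -> i / F C0 _: fires at position(s) 5: iliregr
2. b -> p, d -> t, g -> k, v -> f, z -> s / _ #: no change
surface: iliregr


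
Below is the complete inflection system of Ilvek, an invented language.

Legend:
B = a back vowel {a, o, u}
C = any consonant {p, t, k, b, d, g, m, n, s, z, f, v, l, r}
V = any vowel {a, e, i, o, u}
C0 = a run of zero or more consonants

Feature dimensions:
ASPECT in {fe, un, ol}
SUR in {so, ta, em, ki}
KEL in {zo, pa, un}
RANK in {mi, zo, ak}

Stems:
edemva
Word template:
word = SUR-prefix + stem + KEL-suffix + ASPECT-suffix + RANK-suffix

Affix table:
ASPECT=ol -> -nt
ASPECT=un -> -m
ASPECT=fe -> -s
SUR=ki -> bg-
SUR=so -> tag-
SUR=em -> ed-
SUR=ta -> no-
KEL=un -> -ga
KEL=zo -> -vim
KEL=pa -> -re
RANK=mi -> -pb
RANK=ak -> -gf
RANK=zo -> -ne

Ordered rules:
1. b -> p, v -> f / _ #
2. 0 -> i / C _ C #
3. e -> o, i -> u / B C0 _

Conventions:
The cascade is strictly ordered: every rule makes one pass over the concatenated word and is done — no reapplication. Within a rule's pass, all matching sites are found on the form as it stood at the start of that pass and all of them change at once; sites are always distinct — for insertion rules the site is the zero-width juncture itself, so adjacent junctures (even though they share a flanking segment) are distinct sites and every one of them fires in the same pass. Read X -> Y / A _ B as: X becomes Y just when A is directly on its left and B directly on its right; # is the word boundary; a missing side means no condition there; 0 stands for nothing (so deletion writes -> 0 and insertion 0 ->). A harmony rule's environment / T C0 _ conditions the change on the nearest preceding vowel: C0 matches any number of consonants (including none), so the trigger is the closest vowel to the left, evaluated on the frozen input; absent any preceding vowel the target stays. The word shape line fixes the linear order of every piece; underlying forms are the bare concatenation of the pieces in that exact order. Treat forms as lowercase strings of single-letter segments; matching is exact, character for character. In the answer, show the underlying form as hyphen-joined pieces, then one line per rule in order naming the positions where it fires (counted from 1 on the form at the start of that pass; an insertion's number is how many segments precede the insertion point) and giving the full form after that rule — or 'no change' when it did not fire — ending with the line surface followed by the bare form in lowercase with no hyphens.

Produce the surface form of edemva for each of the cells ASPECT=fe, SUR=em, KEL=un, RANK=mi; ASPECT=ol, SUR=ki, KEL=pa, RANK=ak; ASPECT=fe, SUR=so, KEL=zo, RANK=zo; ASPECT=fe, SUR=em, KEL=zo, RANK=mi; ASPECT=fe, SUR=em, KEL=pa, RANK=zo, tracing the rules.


cell ASPECT=fe, SUR=em, KEL=un, RANK=mi:
underlying: ed-edemva-ga-s-pb
1. b -> p, v -> f / _ #: fires at position(s) 13: ededemvagaspp
2. 0 -> i / C _ C #: inserts after position(s) 12: ededemvagaspip
3. e -> o, i -> u / B C0 _: fires at position(s) 13: ededemvagaspup
surface: ededemvagaspup

cell ASPECT=ol, SUR=ki, KEL=pa, RANK=ak:
underlying: bg-edemva-re-nt-gf
1. b -> p, v -> f / _ #: no change
2. 0 -> i / C _ C #: inserts after position(s) 13: bgedemvarentgif
3. e -> o, i -> u / B C0 _: fires at position(s) 10: bgedemvarontgif
surface: bgedemvarontgif

cell ASPECT=fe, SUR=so, KEL=zo, RANK=zo:
underlying: tag-edemva-vim-s-ne
1. b -> p, v -> f / _ #: no change
2. 0 -> i / C _ C #: no change
3. e -> o, i -> u / B C0 _: fires at position(s) 4, 11: tagodemvavumsne
surface: tagodemvavumsne

cell ASPECT=fe, SUR=em, KEL=zo, RANK=mi:
underlying: ed-edemva-vim-s-pb
1. b -> p, v -> f / _ #: fires at position(s) 14: ededemvavimspp
2. 0 -> i / C _ C #: inserts after position(s) 13: ededemvavimspip
3. e -> o, i -> u / B C0 _: fires at position(s) 10: ededemvavumspip
surface: ededemvavumspip

cell ASPECT=fe, SUR=em, KEL=pa, RANK=zo:
underlying: ed-edemva-re-s-ne
1. b -> p, v -> f / _ #: no change
2. 0 -> i / C _ C #: no change
3. e -> o, i -> u / B C0 _: fires at position(s) 10: ededemvarosne
surface: ededemvarosne


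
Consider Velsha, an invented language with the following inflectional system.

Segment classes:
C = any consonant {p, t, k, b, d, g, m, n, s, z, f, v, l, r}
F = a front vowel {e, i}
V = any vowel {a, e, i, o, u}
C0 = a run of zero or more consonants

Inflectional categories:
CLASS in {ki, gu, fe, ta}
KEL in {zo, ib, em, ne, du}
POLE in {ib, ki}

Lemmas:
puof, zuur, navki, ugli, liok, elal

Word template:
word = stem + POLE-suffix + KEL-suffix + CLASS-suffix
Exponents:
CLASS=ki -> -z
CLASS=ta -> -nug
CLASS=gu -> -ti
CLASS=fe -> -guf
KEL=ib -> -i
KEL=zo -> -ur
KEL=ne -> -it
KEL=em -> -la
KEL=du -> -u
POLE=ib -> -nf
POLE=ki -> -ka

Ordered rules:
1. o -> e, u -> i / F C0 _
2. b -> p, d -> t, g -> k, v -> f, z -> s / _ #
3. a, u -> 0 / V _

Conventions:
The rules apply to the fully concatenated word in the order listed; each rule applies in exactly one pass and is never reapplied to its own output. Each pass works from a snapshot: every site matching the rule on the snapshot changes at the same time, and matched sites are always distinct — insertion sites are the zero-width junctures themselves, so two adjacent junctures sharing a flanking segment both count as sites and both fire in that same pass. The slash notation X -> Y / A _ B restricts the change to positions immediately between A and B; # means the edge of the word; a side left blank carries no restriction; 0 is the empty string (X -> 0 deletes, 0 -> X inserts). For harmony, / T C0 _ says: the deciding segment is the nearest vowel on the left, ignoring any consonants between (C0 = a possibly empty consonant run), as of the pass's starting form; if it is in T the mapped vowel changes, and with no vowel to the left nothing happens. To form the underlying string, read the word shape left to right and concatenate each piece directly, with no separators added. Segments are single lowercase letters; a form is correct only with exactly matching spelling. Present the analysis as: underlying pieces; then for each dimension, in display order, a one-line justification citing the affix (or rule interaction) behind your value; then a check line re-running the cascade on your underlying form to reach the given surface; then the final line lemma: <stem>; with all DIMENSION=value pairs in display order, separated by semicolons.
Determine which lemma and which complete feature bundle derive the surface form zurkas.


underlying: zuur-ka-u-z
CLASS=ki - signalled by the affix -z
KEL=du - signalled by the affix -u
POLE=ki - signalled by the affix -ka
check: zuurkauz -> zuurkauz -> zuurkaus -> zurkas
lemma: zuur; CLASS=ki; KEL=du; POLE=ki


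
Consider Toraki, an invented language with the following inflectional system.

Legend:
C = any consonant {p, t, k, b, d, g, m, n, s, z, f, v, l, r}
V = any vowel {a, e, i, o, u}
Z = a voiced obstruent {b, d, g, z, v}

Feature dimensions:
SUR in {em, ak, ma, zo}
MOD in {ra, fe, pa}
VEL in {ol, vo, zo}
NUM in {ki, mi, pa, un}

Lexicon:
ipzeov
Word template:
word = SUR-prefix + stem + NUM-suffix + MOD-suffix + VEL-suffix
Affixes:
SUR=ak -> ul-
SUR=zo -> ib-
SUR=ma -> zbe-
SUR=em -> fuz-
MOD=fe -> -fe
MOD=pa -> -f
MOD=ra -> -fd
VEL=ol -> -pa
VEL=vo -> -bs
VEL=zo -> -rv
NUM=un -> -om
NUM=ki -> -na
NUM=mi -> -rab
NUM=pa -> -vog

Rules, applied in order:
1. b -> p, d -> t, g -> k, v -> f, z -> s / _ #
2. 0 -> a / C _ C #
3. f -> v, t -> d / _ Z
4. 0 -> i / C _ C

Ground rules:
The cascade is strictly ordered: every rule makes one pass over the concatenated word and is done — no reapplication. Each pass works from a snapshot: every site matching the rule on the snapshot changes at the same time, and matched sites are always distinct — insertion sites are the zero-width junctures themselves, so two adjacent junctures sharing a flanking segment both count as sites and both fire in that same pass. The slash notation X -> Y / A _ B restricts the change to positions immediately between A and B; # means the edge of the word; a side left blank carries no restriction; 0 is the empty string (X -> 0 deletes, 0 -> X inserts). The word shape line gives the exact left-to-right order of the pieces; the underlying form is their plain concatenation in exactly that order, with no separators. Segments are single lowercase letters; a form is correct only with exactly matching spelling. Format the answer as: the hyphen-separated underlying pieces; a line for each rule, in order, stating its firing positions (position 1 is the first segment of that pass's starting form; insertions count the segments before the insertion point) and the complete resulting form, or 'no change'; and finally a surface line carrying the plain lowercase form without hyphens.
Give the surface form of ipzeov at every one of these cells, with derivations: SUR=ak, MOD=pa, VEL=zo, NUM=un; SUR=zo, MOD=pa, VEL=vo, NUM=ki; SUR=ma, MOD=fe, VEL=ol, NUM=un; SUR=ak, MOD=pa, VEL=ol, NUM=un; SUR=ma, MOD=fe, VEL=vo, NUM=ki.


cell SUR=ak, MOD=pa, VEL=zo, NUM=un:
underlying: ul-ipzeov-om-f-rv
1. b -> p, d -> t, g -> k, v -> f, z -> s / _ #: fires at position(s) 13: ulipzeovomfrf
2. 0 -> a / C _ C #: inserts after position(s) 12: ulipzeovomfraf
3. f -> v, t -> d / _ Z: no change
4. 0 -> i / C _ C: inserts after position(s) 4, 10, 11: ulipizeovomifiraf
surface: ulipizeovomifiraf

cell SUR=zo, MOD=pa, VEL=vo, NUM=ki:
underlying: ib-ipzeov-na-f-bs
1. b -> p, d -> t, g -> k, v -> f, z -> s / _ #: no change
2. 0 -> a / C _ C #: inserts after position(s) 12: ibipzeovnafbas
3. f -> v, t -> d / _ Z: fires at position(s) 11: ibipzeovnavbas
4. 0 -> i / C _ C: inserts after position(s) 4, 8, 11: ibipizeovinavibas
surface: ibipizeovinavibas

cell SUR=ma, MOD=fe, VEL=ol, NUM=un:
underlying: zbe-ipzeov-om-fe-pa
1. b -> p, d -> t, g -> k, v -> f, z -> s / _ #: no change
2. 0 -> a / C _ C #: no change
3. f -> v, t -> d / _ Z: no change
4. 0 -> i / C _ C: inserts after position(s) 1, 5, 11: zibeipizeovomifepa
surface: zibeipizeovomifepa

cell SUR=ak, MOD=pa, VEL=ol, NUM=un:
underlying: ul-ipzeov-om-f-pa
1. b -> p, d -> t, g -> k, v -> f, z -> s / _ #: no change
2. 0 -> a / C _ C #: no change
3. f -> v, t -> d / _ Z: no change
4. 0 -> i / C _ C: inserts after position(s) 4, 10, 11: ulipizeovomifipa
surface: ulipizeovomifipa

cell SUR=ma, MOD=fe, VEL=vo, NUM=ki:
underlying: zbe-ipzeov-na-fe-bs
1. b -> p, d -> t, g -> k, v -> f, z -> s / _ #: no change
2. 0 -> a / C _ C #: inserts after position(s) 14: zbeipzeovnafebas
3. f -> v, t -> d / _ Z: no change
4. 0 -> i / C _ C: inserts after position(s) 1, 5, 9: zibeipizeovinafebas
surface: zibeipizeovinafebas
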